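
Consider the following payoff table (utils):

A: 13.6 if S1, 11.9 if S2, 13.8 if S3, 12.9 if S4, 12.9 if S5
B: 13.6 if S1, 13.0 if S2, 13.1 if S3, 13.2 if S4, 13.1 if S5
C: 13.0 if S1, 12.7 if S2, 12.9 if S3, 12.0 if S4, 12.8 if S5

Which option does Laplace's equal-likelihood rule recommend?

B

Row averages: A=13.02, B=13.2, C=12.68
Highest average = 13.2 → B.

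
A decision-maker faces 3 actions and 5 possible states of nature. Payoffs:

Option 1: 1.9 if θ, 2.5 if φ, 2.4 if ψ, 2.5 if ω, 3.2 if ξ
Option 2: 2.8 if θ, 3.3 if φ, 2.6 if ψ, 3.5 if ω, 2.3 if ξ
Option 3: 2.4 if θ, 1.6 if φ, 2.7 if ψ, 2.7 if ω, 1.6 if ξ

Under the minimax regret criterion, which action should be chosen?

Column bests: θ=2.8, φ=3.3, ψ=2.7, ω=3.5, ξ=3.2.
Option 1 regrets: 0.9, 0.8, 0.3, 1.0, 0.0 → max 1.0
Option 2 regrets: 0.0, 0.0, 0.1, 0.0, 0.9 → max 0.9
Option 3 regrets: 0.4, 1.7, 0.0, 0.8, 1.6 → max 1.7
Smallest max regret = 0.9 → Option 2.

Option 2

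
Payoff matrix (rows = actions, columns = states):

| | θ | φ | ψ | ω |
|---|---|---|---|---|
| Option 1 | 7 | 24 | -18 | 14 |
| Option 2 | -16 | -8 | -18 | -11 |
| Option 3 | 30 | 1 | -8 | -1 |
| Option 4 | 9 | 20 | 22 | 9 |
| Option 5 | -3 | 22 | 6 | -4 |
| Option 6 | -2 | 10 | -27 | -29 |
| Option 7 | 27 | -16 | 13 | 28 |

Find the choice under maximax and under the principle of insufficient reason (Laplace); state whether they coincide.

maximax → Option 3; laplace → Option 4 (disagree)

Row maxima: Option 1=24, Option 2=-8, Option 3=30, Option 4=22, Option 5=22, Option 6=10, Option 7=28
Best best-case = 30 → Option 3.
Row averages: Option 1=6.75, Option 2=-13.25, Option 3=5.5, Option 4=15, Option 5=5.25, Option 6=-12, Option 7=13
Highest average = 15 → Option 4.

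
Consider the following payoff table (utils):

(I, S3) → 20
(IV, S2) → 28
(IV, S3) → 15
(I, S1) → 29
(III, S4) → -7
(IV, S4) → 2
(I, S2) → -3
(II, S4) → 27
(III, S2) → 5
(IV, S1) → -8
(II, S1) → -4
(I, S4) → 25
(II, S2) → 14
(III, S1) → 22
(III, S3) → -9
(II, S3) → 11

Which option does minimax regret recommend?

I

Column bests: S1=29, S2=28, S3=20, S4=27.
I regrets: 0, 31, 0, 2 → max 31
II regrets: 33, 14, 9, 0 → max 33
III regrets: 7, 23, 29, 34 → max 34
IV regrets: 37, 0, 5, 25 → max 37
Smallest max regret = 31 → I.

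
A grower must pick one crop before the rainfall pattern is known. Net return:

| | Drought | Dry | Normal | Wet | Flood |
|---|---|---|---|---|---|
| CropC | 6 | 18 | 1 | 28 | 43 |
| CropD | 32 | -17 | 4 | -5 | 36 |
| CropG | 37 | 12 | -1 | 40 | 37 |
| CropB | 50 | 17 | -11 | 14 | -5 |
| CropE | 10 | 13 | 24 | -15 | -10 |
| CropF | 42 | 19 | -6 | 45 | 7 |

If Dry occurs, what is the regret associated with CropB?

2

Best payoff under Dry is 19.
Regret = 19 − 17 = 2.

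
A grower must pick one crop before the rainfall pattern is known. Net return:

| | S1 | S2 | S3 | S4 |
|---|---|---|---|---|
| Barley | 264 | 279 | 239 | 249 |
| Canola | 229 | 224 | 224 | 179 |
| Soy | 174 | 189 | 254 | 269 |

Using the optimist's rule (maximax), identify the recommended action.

Barley

Row maxima: Barley=279, Canola=229, Soy=269
Best best-case = 279 → Barley.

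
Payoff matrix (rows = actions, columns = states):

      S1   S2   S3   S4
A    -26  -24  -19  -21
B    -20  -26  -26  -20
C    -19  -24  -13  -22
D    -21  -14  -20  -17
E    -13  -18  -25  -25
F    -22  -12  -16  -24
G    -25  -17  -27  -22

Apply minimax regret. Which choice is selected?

Column bests: S1=-13, S2=-12, S3=-13, S4=-17.
A regrets: 13, 12, 6, 4 → max 13
B regrets: 7, 14, 13, 3 → max 14
C regrets: 6, 12, 0, 5 → max 12
D regrets: 8, 2, 7, 0 → max 8
E regrets: 0, 6, 12, 8 → max 12
F regrets: 9, 0, 3, 7 → max 9
G regrets: 12, 5, 14, 5 → max 14
Smallest max regret = 8 → D.

D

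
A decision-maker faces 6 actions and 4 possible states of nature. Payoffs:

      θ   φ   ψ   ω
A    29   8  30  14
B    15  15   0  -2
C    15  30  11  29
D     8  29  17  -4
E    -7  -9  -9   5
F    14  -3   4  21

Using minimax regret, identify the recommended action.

Column bests: θ=29, φ=30, ψ=30, ω=29.
A regrets: 0, 22, 0, 15 → max 22
B regrets: 14, 15, 30, 31 → max 31
C regrets: 14, 0, 19, 0 → max 19
D regrets: 21, 1, 13, 33 → max 33
E regrets: 36, 39, 39, 24 → max 39
F regrets: 15, 33, 26, 8 → max 33
Smallest max regret = 19 → C.

C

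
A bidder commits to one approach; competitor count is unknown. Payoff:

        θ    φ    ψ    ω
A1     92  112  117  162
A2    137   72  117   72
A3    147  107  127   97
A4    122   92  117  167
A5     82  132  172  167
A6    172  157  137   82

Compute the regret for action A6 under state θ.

0

Best payoff under θ is 172.
Regret = 172 − 172 = 0.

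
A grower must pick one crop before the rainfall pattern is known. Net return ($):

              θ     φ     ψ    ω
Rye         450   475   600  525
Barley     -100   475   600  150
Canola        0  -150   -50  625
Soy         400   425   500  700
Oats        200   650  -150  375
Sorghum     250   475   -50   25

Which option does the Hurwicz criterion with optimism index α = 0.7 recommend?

Soy

Rye: 0.7·600 + 0.3·450 = 555
Barley: 0.7·600 + 0.3·(-100) = 390
Canola: 0.7·625 + 0.3·(-150) = 392.5
Soy: 0.7·700 + 0.3·400 = 610
Oats: 0.7·650 + 0.3·(-150) = 410
Sorghum: 0.7·475 + 0.3·(-50) = 317.5
Highest Hurwicz score = 610 → Soy.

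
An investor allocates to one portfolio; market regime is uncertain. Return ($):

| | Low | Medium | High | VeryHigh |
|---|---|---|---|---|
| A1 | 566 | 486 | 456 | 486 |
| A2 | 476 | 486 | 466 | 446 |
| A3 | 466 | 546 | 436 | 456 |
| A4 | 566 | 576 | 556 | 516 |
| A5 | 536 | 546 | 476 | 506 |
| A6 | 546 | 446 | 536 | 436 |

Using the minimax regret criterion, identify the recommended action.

Column bests: Low=566, Medium=576, High=556, VeryHigh=516.
A1 regrets: 0, 90, 100, 30 → max 100
A2 regrets: 90, 90, 90, 70 → max 90
A3 regrets: 100, 30, 120, 60 → max 120
A4 regrets: 0, 0, 0, 0 → max 0
A5 regrets: 30, 30, 80, 10 → max 80
A6 regrets: 20, 130, 20, 80 → max 130
Smallest max regret = 0 → A4.

A4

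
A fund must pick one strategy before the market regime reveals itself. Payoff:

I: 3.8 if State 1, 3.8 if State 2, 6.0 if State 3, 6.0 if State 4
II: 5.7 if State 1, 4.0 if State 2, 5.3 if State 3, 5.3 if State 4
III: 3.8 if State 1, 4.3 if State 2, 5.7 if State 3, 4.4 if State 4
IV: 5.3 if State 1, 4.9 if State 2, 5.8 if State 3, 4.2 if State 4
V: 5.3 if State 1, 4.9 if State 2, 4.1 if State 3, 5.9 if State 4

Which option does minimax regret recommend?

II

Column bests: State 1=5.7, State 2=4.9, State 3=6.0, State 4=6.0.
I regrets: 1.9, 1.1, 0.0, 0.0 → max 1.9
II regrets: 0.0, 0.9, 0.7, 0.7 → max 0.9
III regrets: 1.9, 0.6, 0.3, 1.6 → max 1.9
IV regrets: 0.4, 0.0, 0.2, 1.8 → max 1.8
V regrets: 0.4, 0.0, 1.9, 0.1 → max 1.9
Smallest max regret = 0.9 → II.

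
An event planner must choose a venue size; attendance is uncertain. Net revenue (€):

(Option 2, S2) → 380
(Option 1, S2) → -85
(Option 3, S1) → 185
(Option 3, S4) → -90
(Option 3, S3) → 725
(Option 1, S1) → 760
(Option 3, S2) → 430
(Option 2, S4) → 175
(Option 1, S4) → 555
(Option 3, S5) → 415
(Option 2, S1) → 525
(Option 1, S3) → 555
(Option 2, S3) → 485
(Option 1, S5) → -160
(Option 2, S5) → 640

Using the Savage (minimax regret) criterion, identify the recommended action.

Column bests: S1=760, S2=430, S3=725, S4=555, S5=640.
Option 1 regrets: 0, 515, 170, 0, 800 → max 800
Option 2 regrets: 235, 50, 240, 380, 0 → max 380
Option 3 regrets: 575, 0, 0, 645, 225 → max 645
Smallest max regret = 380 → Option 2.

Option 2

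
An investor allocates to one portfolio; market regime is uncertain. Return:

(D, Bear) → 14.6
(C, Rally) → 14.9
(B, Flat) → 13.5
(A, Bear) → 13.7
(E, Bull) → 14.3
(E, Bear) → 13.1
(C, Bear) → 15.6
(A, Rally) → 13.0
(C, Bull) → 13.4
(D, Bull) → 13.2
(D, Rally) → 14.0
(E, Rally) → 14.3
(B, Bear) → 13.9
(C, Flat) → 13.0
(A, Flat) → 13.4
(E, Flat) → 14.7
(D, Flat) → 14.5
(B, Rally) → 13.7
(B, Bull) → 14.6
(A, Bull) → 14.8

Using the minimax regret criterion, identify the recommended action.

Column bests: Bear=15.6, Flat=14.7, Bull=14.8, Rally=14.9.
A regrets: 1.9, 1.3, 0.0, 1.9 → max 1.9
B regrets: 1.7, 1.2, 0.2, 1.2 → max 1.7
C regrets: 0.0, 1.7, 1.4, 0.0 → max 1.7
D regrets: 1.0, 0.2, 1.6, 0.9 → max 1.6
E regrets: 2.5, 0.0, 0.5, 0.6 → max 2.5
Smallest max regret = 1.6 → D.

D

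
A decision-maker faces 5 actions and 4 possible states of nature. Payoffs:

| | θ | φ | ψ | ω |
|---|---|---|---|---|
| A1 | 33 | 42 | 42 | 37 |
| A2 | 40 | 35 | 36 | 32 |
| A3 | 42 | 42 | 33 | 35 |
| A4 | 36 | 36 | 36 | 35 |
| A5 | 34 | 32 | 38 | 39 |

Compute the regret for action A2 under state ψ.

6

Best payoff under ψ is 42.
Regret = 42 − 36 = 6.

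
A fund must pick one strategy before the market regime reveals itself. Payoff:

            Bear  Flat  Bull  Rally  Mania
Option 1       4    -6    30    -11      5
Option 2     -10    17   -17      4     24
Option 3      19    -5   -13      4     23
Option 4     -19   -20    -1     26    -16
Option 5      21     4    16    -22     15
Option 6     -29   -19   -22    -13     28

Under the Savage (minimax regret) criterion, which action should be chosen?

Option 1

Column bests: Bear=21, Flat=17, Bull=30, Rally=26, Mania=28.
Option 1 regrets: 17, 23, 0, 37, 23 → max 37
Option 2 regrets: 31, 0, 47, 22, 4 → max 47
Option 3 regrets: 2, 22, 43, 22, 5 → max 43
Option 4 regrets: 40, 37, 31, 0, 44 → max 44
Option 5 regrets: 0, 13, 14, 48, 13 → max 48
Option 6 regrets: 50, 36, 52, 39, 0 → max 52
Smallest max regret = 37 → Option 1.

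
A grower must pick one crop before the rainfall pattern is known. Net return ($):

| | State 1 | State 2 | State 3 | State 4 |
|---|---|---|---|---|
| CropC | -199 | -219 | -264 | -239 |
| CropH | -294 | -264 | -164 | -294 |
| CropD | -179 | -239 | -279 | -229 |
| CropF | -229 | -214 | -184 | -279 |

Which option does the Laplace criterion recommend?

Row averages: CropC=-230.25, CropH=-254, CropD=-231.5, CropF=-226.5
Highest average = -226.5 → CropF.

CropF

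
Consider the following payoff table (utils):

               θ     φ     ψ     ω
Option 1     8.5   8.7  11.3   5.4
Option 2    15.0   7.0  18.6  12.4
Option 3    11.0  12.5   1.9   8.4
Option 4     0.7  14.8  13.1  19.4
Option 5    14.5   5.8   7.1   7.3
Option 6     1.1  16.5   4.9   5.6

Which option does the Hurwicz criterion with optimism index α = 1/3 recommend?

Option 1: 1/3·11.3 + 2/3·5.4 = 221/30
Option 2: 1/3·18.6 + 2/3·7.0 = 163/15
Option 3: 1/3·12.5 + 2/3·1.9 = 163/30
Option 4: 1/3·19.4 + 2/3·0.7 = 104/15
Option 5: 1/3·14.5 + 2/3·5.8 = 8.7
Option 6: 1/3·16.5 + 2/3·1.1 = 187/30
Highest Hurwicz score = 163/15 → Option 2.

Option 2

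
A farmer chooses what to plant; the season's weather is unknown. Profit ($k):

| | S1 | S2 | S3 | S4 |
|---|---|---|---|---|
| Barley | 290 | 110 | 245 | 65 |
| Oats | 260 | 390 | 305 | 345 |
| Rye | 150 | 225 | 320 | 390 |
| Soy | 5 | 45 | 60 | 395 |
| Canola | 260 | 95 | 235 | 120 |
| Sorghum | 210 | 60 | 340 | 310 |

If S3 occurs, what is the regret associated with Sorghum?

0

Best payoff under S3 is 340.
Regret = 340 − 340 = 0.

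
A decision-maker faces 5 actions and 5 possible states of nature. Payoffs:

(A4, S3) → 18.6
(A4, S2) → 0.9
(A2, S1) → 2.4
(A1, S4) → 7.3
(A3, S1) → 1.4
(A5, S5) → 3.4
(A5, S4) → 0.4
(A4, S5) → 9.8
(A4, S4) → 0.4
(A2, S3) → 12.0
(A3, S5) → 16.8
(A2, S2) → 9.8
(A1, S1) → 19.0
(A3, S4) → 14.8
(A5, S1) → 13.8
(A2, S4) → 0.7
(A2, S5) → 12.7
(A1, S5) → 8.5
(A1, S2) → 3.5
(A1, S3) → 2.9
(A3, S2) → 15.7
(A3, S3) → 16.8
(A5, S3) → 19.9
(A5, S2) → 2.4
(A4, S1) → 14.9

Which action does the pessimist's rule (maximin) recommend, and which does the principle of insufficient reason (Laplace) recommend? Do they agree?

Row minima: A1=2.9, A2=0.7, A3=1.4, A4=0.4, A5=0.4
Best worst-case = 2.9 → A1.
Row averages: A1=8.24, A2=7.52, A3=13.1, A4=8.92, A5=7.98
Highest average = 13.1 → A3.

maximin → A1; laplace → A3 (disagree)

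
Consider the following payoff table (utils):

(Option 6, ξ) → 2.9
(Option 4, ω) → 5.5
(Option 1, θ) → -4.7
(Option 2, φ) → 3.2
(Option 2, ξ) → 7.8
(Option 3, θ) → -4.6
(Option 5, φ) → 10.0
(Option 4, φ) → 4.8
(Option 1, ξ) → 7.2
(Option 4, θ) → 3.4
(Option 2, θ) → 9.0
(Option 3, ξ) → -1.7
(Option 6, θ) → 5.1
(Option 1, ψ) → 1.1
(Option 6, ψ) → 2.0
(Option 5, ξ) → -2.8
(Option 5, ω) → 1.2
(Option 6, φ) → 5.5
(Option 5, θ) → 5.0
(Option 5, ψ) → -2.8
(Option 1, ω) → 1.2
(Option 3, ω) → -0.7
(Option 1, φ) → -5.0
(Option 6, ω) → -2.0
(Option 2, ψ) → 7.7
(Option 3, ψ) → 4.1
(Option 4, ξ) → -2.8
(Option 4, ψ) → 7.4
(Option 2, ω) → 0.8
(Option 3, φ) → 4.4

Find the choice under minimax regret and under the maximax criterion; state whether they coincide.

Column bests: θ=9.0, φ=10.0, ψ=7.7, ω=5.5, ξ=7.8.
Option 1 regrets: 13.7, 15.0, 6.6, 4.3, 0.6 → max 15.0
Option 2 regrets: 0.0, 6.8, 0.0, 4.7, 0.0 → max 6.8
Option 3 regrets: 13.6, 5.6, 3.6, 6.2, 9.5 → max 13.6
Option 4 regrets: 5.6, 5.2, 0.3, 0.0, 10.6 → max 10.6
Option 5 regrets: 4.0, 0.0, 10.5, 4.3, 10.6 → max 10.6
Option 6 regrets: 3.9, 4.5, 5.7, 7.5, 4.9 → max 7.5
Smallest max regret = 6.8 → Option 2.
Row maxima: Option 1=7.2, Option 2=9.0, Option 3=4.4, Option 4=7.4, Option 5=10.0, Option 6=5.5
Best best-case = 10.0 → Option 5.

minimax regret → Option 2; maximax → Option 5 (disagree)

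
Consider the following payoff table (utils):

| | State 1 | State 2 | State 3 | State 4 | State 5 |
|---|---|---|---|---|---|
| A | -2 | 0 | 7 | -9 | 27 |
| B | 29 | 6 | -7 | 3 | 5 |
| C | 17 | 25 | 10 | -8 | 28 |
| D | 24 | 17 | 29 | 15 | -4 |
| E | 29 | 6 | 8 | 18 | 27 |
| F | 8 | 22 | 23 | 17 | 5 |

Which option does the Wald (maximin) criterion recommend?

Row minima: A=-9, B=-7, C=-8, D=-4, E=6, F=5
Best worst-case = 6 → E.

E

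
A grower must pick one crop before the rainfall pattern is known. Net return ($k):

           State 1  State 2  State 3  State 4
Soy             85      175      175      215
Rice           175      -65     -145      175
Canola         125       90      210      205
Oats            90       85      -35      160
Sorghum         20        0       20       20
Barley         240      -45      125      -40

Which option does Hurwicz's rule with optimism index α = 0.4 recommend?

Soy: 0.4·215 + 0.6·85 = 137
Rice: 0.4·175 + 0.6·(-145) = -17
Canola: 0.4·210 + 0.6·90 = 138
Oats: 0.4·160 + 0.6·(-35) = 43
Sorghum: 0.4·20 + 0.6·0 = 8
Barley: 0.4·240 + 0.6·(-45) = 69
Highest Hurwicz score = 138 → Canola.

Canola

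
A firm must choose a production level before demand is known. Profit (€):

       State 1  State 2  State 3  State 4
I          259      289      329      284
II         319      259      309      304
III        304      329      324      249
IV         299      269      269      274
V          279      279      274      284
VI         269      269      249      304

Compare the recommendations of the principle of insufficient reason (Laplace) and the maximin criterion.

laplace → III; maximin → V (disagree)

Row averages: I=290.25, II=297.75, III=301.5, IV=277.75, V=279, VI=272.75
Highest average = 301.5 → III.
Row minima: I=259, II=259, III=249, IV=269, V=274, VI=249
Best worst-case = 274 → V.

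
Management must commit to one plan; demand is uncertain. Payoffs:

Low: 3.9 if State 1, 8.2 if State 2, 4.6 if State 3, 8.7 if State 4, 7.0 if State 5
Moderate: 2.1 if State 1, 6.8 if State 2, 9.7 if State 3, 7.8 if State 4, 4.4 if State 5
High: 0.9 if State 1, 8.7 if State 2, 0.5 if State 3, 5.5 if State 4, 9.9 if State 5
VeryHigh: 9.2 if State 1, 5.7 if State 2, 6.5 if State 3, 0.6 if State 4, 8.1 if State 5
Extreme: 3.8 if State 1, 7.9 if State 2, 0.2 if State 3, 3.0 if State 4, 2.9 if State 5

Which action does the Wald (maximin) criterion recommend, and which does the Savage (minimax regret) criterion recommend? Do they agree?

Row minima: Low=3.9, Moderate=2.1, High=0.5, VeryHigh=0.6, Extreme=0.2
Best worst-case = 3.9 → Low.
Column bests: State 1=9.2, State 2=8.7, State 3=9.7, State 4=8.7, State 5=9.9.
Low regrets: 5.3, 0.5, 5.1, 0.0, 2.9 → max 5.3
Moderate regrets: 7.1, 1.9, 0.0, 0.9, 5.5 → max 7.1
High regrets: 8.3, 0.0, 9.2, 3.2, 0.0 → max 9.2
VeryHigh regrets: 0.0, 3.0, 3.2, 8.1, 1.8 → max 8.1
Extreme regrets: 5.4, 0.8, 9.5, 5.7, 7.0 → max 9.5
Smallest max regret = 5.3 → Low.

maximin → Low; minimax regret → Low (agree)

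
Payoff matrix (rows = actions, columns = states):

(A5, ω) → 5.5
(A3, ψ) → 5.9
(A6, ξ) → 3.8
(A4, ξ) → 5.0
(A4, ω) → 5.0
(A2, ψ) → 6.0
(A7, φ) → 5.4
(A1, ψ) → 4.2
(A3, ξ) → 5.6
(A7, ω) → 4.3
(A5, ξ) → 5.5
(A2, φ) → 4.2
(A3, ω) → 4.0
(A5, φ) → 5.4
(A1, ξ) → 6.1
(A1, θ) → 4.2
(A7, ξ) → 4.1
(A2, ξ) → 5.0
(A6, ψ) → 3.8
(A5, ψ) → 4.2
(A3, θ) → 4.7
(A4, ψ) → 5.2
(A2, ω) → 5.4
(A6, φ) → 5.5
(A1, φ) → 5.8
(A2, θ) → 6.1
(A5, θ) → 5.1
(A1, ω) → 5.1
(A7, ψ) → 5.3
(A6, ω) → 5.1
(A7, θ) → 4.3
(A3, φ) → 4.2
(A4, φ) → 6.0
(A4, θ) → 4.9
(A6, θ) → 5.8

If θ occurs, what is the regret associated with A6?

0.3

Best payoff under θ is 6.1.
Regret = 6.1 − 5.8 = 0.3.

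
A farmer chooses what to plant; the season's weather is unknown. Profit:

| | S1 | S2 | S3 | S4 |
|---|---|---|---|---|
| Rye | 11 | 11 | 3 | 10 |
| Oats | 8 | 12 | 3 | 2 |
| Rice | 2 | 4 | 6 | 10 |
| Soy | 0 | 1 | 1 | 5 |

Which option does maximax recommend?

Oats

Row maxima: Rye=11, Oats=12, Rice=10, Soy=5
Best best-case = 12 → Oats.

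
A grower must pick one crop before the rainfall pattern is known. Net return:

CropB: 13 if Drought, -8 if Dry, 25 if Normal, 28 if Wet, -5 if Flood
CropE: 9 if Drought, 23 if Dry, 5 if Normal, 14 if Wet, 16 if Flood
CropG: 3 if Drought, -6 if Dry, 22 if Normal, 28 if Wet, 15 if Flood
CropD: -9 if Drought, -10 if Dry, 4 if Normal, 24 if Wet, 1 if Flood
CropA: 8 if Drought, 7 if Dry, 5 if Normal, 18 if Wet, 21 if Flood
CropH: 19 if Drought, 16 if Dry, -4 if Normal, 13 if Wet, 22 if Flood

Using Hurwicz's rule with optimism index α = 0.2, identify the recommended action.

CropE

CropB: 0.2·28 + 0.8·(-8) = -0.8
CropE: 0.2·23 + 0.8·5 = 8.6
CropG: 0.2·28 + 0.8·(-6) = 0.8
CropD: 0.2·24 + 0.8·(-10) = -3.2
CropA: 0.2·21 + 0.8·5 = 8.2
CropH: 0.2·22 + 0.8·(-4) = 1.2
Highest Hurwicz score = 8.6 → CropE.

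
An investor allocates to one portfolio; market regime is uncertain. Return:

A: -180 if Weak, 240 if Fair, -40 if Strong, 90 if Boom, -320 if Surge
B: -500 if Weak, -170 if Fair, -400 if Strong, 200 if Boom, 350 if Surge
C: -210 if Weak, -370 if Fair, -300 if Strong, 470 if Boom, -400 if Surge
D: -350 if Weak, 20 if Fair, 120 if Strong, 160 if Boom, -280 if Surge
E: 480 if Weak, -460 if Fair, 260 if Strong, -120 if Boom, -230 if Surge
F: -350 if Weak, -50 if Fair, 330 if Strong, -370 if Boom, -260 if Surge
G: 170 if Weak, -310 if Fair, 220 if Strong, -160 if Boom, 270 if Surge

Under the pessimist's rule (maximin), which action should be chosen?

G

Row minima: A=-320, B=-500, C=-400, D=-350, E=-460, F=-370, G=-310
Best worst-case = -310 → G.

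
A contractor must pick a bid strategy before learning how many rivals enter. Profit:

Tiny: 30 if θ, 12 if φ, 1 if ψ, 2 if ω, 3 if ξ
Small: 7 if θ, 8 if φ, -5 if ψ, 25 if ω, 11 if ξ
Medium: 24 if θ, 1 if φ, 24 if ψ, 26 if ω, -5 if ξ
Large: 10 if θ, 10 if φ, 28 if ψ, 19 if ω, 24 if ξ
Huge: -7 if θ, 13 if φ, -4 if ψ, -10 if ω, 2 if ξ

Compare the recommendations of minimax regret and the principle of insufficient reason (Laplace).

Column bests: θ=30, φ=13, ψ=28, ω=26, ξ=24.
Tiny regrets: 0, 1, 27, 24, 21 → max 27
Small regrets: 23, 5, 33, 1, 13 → max 33
Medium regrets: 6, 12, 4, 0, 29 → max 29
Large regrets: 20, 3, 0, 7, 0 → max 20
Huge regrets: 37, 0, 32, 36, 22 → max 37
Smallest max regret = 20 → Large.
Row averages: Tiny=9.6, Small=9.2, Medium=14, Large=18.2, Huge=-1.2
Highest average = 18.2 → Large.

minimax regret → Large; laplace → Large (agree)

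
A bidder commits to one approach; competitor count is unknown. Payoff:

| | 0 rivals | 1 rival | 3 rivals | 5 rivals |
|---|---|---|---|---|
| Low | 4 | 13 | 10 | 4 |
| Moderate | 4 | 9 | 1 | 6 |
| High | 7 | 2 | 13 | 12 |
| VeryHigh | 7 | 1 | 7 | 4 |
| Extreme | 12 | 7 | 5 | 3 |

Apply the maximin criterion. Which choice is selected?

Row minima: Low=4, Moderate=1, High=2, VeryHigh=1, Extreme=3
Best worst-case = 4 → Low.

Low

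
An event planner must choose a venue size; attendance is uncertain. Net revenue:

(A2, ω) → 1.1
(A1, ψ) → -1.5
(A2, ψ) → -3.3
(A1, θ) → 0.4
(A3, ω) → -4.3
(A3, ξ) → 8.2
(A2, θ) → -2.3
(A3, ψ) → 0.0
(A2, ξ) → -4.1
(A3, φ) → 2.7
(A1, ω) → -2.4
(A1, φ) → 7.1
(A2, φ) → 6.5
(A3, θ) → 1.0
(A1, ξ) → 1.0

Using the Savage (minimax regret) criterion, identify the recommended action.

Column bests: θ=1.0, φ=7.1, ψ=0.0, ω=1.1, ξ=8.2.
A1 regrets: 0.6, 0.0, 1.5, 3.5, 7.2 → max 7.2
A2 regrets: 3.3, 0.6, 3.3, 0.0, 12.3 → max 12.3
A3 regrets: 0.0, 4.4, 0.0, 5.4, 0.0 → max 5.4
Smallest max regret = 5.4 → A3.

A3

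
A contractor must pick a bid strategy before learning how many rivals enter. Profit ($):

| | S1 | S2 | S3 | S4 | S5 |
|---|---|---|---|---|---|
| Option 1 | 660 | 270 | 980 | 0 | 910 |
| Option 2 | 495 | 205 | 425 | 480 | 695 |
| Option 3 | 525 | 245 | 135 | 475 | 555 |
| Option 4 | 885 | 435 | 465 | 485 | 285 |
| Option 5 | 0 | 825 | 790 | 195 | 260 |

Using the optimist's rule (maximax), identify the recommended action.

Option 1

Row maxima: Option 1=980, Option 2=695, Option 3=555, Option 4=885, Option 5=825
Best best-case = 980 → Option 1.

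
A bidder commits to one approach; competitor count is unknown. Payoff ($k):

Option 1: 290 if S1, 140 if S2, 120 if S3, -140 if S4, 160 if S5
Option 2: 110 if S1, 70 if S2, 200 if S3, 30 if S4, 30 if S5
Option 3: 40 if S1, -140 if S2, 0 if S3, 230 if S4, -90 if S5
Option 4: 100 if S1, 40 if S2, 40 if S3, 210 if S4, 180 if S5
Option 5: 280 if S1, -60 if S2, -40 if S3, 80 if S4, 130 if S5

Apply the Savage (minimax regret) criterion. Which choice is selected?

Option 4

Column bests: S1=290, S2=140, S3=200, S4=230, S5=180.
Option 1 regrets: 0, 0, 80, 370, 20 → max 370
Option 2 regrets: 180, 70, 0, 200, 150 → max 200
Option 3 regrets: 250, 280, 200, 0, 270 → max 280
Option 4 regrets: 190, 100, 160, 20, 0 → max 190
Option 5 regrets: 10, 200, 240, 150, 50 → max 240
Smallest max regret = 190 → Option 4.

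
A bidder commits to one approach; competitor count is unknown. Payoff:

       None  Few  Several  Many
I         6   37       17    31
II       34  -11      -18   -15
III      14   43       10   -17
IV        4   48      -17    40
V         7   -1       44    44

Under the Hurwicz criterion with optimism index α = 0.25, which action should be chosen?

I

I: 0.25·37 + 0.75·6 = 13.75
II: 0.25·34 + 0.75·(-18) = -5
III: 0.25·43 + 0.75·(-17) = -2
IV: 0.25·48 + 0.75·(-17) = -0.75
V: 0.25·44 + 0.75·(-1) = 10.25
Highest Hurwicz score = 13.75 → I.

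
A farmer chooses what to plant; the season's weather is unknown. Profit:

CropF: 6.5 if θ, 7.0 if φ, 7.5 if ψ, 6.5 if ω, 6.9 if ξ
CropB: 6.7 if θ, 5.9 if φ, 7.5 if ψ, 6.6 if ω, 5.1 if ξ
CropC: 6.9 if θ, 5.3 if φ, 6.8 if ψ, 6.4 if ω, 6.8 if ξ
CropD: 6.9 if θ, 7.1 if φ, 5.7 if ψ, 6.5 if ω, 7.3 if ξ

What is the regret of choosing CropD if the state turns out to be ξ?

Best payoff under ξ is 7.3.
Regret = 7.3 − 7.3 = 0.0.

0.0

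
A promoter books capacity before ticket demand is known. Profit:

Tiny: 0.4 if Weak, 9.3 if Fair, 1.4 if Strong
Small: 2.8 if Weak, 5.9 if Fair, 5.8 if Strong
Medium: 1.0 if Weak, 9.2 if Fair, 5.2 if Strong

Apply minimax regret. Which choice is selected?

Medium

Column bests: Weak=2.8, Fair=9.3, Strong=5.8.
Tiny regrets: 2.4, 0.0, 4.4 → max 4.4
Small regrets: 0.0, 3.4, 0.0 → max 3.4
Medium regrets: 1.8, 0.1, 0.6 → max 1.8
Smallest max regret = 1.8 → Medium.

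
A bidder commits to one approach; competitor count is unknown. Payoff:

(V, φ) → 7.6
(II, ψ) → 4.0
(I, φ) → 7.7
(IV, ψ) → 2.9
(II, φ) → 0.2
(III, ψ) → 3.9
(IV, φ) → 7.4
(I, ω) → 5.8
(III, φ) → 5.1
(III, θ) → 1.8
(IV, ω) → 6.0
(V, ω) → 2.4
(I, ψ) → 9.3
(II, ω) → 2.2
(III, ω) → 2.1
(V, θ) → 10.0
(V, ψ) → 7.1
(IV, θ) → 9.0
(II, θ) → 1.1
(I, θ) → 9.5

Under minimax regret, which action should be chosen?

Column bests: θ=10.0, φ=7.7, ψ=9.3, ω=6.0.
I regrets: 0.5, 0.0, 0.0, 0.2 → max 0.5
II regrets: 8.9, 7.5, 5.3, 3.8 → max 8.9
III regrets: 8.2, 2.6, 5.4, 3.9 → max 8.2
IV regrets: 1.0, 0.3, 6.4, 0.0 → max 6.4
V regrets: 0.0, 0.1, 2.2, 3.6 → max 3.6
Smallest max regret = 0.5 → I.

I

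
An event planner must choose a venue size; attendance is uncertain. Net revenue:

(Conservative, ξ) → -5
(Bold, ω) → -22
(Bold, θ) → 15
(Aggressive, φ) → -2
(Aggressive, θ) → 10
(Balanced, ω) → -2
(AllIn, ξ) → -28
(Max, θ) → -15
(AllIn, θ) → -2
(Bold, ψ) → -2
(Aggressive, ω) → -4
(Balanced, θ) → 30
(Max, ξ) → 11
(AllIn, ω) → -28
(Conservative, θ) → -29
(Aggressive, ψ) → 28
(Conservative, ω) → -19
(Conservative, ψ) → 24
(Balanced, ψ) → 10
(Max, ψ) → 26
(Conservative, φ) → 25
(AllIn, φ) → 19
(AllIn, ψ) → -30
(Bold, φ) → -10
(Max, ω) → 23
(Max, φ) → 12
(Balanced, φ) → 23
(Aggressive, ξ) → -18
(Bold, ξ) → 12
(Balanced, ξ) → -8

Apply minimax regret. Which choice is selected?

Balanced

Column bests: θ=30, φ=25, ψ=28, ω=23, ξ=12.
Conservative regrets: 59, 0, 4, 42, 17 → max 59
Balanced regrets: 0, 2, 18, 25, 20 → max 25
Aggressive regrets: 20, 27, 0, 27, 30 → max 30
Bold regrets: 15, 35, 30, 45, 0 → max 45
AllIn regrets: 32, 6, 58, 51, 40 → max 58
Max regrets: 45, 13, 2, 0, 1 → max 45
Smallest max regret = 25 → Balanced.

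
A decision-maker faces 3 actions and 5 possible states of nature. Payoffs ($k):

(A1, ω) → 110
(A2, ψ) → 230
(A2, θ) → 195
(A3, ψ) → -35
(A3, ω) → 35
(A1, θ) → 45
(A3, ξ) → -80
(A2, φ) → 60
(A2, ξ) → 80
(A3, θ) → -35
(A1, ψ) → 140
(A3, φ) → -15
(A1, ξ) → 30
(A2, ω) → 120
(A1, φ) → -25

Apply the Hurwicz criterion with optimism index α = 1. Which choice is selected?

A1: 1·140 + 0·(-25) = 140
A2: 1·230 + 0·60 = 230
A3: 1·35 + 0·(-80) = 35
Highest Hurwicz score = 230 → A2.

A2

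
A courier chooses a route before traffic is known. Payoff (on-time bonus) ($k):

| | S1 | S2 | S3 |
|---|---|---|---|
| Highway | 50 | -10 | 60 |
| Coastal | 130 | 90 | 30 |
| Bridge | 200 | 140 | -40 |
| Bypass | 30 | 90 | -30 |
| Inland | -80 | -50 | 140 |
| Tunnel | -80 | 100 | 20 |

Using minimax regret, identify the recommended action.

Column bests: S1=200, S2=140, S3=140.
Highway regrets: 150, 150, 80 → max 150
Coastal regrets: 70, 50, 110 → max 110
Bridge regrets: 0, 0, 180 → max 180
Bypass regrets: 170, 50, 170 → max 170
Inland regrets: 280, 190, 0 → max 280
Tunnel regrets: 280, 40, 120 → max 280
Smallest max regret = 110 → Coastal.

Coastal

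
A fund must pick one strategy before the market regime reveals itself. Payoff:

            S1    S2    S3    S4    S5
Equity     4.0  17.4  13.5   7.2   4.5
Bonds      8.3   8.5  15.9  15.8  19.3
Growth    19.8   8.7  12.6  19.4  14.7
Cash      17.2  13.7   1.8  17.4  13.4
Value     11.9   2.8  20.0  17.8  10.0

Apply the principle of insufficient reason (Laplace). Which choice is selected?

Growth

Row averages: Equity=9.32, Bonds=13.56, Growth=15.04, Cash=12.7, Value=12.5
Highest average = 15.04 → Growth.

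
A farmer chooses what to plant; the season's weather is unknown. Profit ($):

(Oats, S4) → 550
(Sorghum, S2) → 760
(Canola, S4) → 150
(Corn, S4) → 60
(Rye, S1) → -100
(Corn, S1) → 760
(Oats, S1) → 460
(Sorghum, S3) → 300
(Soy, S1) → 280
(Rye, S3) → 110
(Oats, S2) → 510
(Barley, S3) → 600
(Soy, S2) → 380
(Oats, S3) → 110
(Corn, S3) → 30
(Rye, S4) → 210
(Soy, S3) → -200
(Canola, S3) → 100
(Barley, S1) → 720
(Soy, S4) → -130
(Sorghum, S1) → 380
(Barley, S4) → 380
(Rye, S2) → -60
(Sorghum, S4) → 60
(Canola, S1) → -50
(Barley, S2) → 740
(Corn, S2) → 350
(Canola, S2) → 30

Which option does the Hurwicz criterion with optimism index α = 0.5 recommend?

Barley

Corn: 0.5·760 + 0.5·30 = 395
Oats: 0.5·550 + 0.5·110 = 330
Soy: 0.5·380 + 0.5·(-200) = 90
Barley: 0.5·740 + 0.5·380 = 560
Rye: 0.5·210 + 0.5·(-100) = 55
Sorghum: 0.5·760 + 0.5·60 = 410
Canola: 0.5·150 + 0.5·(-50) = 50
Highest Hurwicz score = 560 → Barley.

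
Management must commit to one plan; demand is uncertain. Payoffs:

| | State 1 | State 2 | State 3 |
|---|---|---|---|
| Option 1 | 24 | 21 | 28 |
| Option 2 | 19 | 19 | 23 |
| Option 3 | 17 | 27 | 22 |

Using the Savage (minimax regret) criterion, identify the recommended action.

Column bests: State 1=24, State 2=27, State 3=28.
Option 1 regrets: 0, 6, 0 → max 6
Option 2 regrets: 5, 8, 5 → max 8
Option 3 regrets: 7, 0, 6 → max 7
Smallest max regret = 6 → Option 1.

Option 1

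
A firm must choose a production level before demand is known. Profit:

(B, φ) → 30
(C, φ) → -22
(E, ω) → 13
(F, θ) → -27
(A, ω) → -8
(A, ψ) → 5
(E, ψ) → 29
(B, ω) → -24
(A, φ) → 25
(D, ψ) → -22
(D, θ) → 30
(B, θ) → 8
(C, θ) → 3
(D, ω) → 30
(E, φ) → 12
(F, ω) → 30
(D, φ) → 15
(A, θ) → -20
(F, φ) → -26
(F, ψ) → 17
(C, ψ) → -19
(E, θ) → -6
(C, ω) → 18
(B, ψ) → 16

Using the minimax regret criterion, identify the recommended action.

E

Column bests: θ=30, φ=30, ψ=29, ω=30.
A regrets: 50, 5, 24, 38 → max 50
B regrets: 22, 0, 13, 54 → max 54
C regrets: 27, 52, 48, 12 → max 52
D regrets: 0, 15, 51, 0 → max 51
E regrets: 36, 18, 0, 17 → max 36
F regrets: 57, 56, 12, 0 → max 57
Smallest max regret = 36 → E.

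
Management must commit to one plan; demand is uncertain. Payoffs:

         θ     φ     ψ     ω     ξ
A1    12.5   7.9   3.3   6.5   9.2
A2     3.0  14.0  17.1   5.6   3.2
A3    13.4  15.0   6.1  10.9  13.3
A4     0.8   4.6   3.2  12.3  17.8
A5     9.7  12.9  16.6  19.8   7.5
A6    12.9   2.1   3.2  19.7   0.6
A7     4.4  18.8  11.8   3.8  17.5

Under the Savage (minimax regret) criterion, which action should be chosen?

Column bests: θ=13.4, φ=18.8, ψ=17.1, ω=19.8, ξ=17.8.
A1 regrets: 0.9, 10.9, 13.8, 13.3, 8.6 → max 13.8
A2 regrets: 10.4, 4.8, 0.0, 14.2, 14.6 → max 14.6
A3 regrets: 0.0, 3.8, 11.0, 8.9, 4.5 → max 11.0
A4 regrets: 12.6, 14.2, 13.9, 7.5, 0.0 → max 14.2
A5 regrets: 3.7, 5.9, 0.5, 0.0, 10.3 → max 10.3
A6 regrets: 0.5, 16.7, 13.9, 0.1, 17.2 → max 17.2
A7 regrets: 9.0, 0.0, 5.3, 16.0, 0.3 → max 16.0
Smallest max regret = 10.3 → A5.

A5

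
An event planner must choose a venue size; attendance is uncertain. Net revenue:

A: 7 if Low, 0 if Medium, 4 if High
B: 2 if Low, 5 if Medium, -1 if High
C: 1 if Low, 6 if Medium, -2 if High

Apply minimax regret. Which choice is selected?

Column bests: Low=7, Medium=6, High=4.
A regrets: 0, 6, 0 → max 6
B regrets: 5, 1, 5 → max 5
C regrets: 6, 0, 6 → max 6
Smallest max regret = 5 → B.

B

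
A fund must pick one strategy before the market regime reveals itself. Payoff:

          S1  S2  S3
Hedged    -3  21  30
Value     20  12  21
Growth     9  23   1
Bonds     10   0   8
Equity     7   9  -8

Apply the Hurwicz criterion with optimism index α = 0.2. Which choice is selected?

Value

Hedged: 0.2·30 + 0.8·(-3) = 3.6
Value: 0.2·21 + 0.8·12 = 13.8
Growth: 0.2·23 + 0.8·1 = 5.4
Bonds: 0.2·10 + 0.8·0 = 2
Equity: 0.2·9 + 0.8·(-8) = -4.6
Highest Hurwicz score = 13.8 → Value.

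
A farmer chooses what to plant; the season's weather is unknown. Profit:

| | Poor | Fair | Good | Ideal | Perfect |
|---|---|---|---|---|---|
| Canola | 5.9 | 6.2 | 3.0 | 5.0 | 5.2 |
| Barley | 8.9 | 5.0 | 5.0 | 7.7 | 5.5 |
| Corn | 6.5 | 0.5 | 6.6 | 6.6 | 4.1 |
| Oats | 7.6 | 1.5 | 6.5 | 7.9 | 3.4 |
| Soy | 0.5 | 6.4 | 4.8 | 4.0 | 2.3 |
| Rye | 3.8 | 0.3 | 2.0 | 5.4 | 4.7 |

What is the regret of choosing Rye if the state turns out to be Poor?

Best payoff under Poor is 8.9.
Regret = 8.9 − 3.8 = 5.1.

5.1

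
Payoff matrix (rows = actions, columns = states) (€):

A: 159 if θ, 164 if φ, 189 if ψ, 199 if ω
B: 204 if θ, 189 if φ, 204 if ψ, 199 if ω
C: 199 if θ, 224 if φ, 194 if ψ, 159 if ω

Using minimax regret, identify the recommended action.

Column bests: θ=204, φ=224, ψ=204, ω=199.
A regrets: 45, 60, 15, 0 → max 60
B regrets: 0, 35, 0, 0 → max 35
C regrets: 5, 0, 10, 40 → max 40
Smallest max regret = 35 → B.

B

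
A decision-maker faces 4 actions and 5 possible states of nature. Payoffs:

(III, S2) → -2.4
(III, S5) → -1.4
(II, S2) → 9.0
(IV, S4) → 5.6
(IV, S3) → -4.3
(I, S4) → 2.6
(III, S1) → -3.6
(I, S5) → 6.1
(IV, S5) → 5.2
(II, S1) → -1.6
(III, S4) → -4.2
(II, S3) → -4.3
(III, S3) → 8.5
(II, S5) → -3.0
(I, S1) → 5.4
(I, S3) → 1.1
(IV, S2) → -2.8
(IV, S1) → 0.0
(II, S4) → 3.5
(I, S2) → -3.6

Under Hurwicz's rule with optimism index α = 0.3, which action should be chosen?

I: 0.3·6.1 + 0.7·(-3.6) = -0.69
II: 0.3·9.0 + 0.7·(-4.3) = -0.31
III: 0.3·8.5 + 0.7·(-4.2) = -0.39
IV: 0.3·5.6 + 0.7·(-4.3) = -1.33
Highest Hurwicz score = -0.31 → II.

II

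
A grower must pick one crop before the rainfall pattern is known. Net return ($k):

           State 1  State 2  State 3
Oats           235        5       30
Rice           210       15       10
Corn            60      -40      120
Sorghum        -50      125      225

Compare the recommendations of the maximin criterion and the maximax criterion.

maximin → Rice; maximax → Oats (disagree)

Row minima: Oats=5, Rice=10, Corn=-40, Sorghum=-50
Best worst-case = 10 → Rice.
Row maxima: Oats=235, Rice=210, Corn=120, Sorghum=225
Best best-case = 235 → Oats.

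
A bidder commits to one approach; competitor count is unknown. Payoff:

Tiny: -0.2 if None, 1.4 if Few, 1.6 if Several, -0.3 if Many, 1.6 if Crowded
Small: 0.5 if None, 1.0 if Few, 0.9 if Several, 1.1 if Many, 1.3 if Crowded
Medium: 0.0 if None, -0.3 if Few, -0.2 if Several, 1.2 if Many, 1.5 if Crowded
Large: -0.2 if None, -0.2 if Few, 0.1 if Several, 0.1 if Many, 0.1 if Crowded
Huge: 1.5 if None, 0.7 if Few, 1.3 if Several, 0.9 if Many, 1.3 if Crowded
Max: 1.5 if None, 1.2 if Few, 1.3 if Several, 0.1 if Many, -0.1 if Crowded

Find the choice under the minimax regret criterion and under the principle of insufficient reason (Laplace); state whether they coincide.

Column bests: None=1.5, Few=1.4, Several=1.6, Many=1.2, Crowded=1.6.
Tiny regrets: 1.7, 0.0, 0.0, 1.5, 0.0 → max 1.7
Small regrets: 1.0, 0.4, 0.7, 0.1, 0.3 → max 1.0
Medium regrets: 1.5, 1.7, 1.8, 0.0, 0.1 → max 1.8
Large regrets: 1.7, 1.6, 1.5, 1.1, 1.5 → max 1.7
Huge regrets: 0.0, 0.7, 0.3, 0.3, 0.3 → max 0.7
Max regrets: 0.0, 0.2, 0.3, 1.1, 1.7 → max 1.7
Smallest max regret = 0.7 → Huge.
Row averages: Tiny=0.82, Small=0.96, Medium=0.44, Large=-0.02, Huge=1.14, Max=0.8
Highest average = 1.14 → Huge.

minimax regret → Huge; laplace → Huge (agree)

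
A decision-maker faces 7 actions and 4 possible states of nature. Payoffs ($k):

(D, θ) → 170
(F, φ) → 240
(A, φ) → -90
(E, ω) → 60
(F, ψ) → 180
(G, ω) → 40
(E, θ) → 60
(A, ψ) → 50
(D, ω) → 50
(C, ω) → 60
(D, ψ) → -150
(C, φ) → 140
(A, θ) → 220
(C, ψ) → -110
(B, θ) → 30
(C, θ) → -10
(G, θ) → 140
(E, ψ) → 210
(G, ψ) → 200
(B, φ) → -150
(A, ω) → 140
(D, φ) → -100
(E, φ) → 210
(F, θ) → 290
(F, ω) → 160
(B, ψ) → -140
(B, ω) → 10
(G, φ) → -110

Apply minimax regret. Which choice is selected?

F

Column bests: θ=290, φ=240, ψ=210, ω=160.
A regrets: 70, 330, 160, 20 → max 330
B regrets: 260, 390, 350, 150 → max 390
C regrets: 300, 100, 320, 100 → max 320
D regrets: 120, 340, 360, 110 → max 360
E regrets: 230, 30, 0, 100 → max 230
F regrets: 0, 0, 30, 0 → max 30
G regrets: 150, 350, 10, 120 → max 350
Smallest max regret = 30 → F.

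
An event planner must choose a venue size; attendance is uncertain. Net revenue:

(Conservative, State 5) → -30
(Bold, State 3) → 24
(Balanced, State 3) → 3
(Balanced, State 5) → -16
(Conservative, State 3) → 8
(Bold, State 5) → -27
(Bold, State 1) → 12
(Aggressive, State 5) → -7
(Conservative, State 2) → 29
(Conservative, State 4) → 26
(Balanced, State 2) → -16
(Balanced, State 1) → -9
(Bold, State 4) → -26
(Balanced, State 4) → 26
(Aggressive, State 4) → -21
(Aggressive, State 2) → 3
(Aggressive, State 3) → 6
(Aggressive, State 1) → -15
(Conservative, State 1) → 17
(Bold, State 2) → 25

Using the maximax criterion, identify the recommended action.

Conservative

Row maxima: Conservative=29, Balanced=26, Aggressive=6, Bold=25
Best best-case = 29 → Conservative.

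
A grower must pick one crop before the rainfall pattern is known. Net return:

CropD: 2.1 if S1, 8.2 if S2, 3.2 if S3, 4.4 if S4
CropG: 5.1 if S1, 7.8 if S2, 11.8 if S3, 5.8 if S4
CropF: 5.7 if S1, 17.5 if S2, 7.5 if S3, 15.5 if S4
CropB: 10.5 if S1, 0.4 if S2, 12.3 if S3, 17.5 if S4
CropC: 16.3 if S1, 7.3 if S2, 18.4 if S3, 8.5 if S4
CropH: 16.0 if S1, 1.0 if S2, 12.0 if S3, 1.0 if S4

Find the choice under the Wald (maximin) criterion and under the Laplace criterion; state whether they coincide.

maximin → CropC; laplace → CropC (agree)

Row minima: CropD=2.1, CropG=5.1, CropF=5.7, CropB=0.4, CropC=7.3, CropH=1.0
Best worst-case = 7.3 → CropC.
Row averages: CropD=4.475, CropG=7.625, CropF=11.55, CropB=10.175, CropC=12.625, CropH=7.5
Highest average = 12.625 → CropC.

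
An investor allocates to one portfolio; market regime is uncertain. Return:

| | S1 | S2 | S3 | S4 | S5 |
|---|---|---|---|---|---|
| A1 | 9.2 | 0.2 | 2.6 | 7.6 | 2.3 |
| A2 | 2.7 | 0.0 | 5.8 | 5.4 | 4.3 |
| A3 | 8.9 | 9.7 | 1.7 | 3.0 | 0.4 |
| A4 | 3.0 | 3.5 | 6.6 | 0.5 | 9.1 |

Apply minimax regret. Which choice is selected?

Column bests: S1=9.2, S2=9.7, S3=6.6, S4=7.6, S5=9.1.
A1 regrets: 0.0, 9.5, 4.0, 0.0, 6.8 → max 9.5
A2 regrets: 6.5, 9.7, 0.8, 2.2, 4.8 → max 9.7
A3 regrets: 0.3, 0.0, 4.9, 4.6, 8.7 → max 8.7
A4 regrets: 6.2, 6.2, 0.0, 7.1, 0.0 → max 7.1
Smallest max regret = 7.1 → A4.

A4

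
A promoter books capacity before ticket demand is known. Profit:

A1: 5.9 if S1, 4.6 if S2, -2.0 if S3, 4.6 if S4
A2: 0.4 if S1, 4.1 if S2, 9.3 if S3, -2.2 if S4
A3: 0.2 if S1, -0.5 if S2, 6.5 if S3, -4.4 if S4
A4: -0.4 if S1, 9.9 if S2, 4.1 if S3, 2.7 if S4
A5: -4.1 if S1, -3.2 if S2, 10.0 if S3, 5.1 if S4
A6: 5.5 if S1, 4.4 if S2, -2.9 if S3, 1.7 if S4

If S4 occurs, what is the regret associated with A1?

0.5

Best payoff under S4 is 5.1.
Regret = 5.1 − 4.6 = 0.5.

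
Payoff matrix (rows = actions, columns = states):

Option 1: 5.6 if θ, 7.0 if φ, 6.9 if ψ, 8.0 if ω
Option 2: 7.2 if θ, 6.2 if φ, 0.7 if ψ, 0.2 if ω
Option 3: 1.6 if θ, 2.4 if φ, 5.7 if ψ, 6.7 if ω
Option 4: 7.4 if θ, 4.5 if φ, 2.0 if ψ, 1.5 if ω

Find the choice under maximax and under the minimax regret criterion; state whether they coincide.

Row maxima: Option 1=8.0, Option 2=7.2, Option 3=6.7, Option 4=7.4
Best best-case = 8.0 → Option 1.
Column bests: θ=7.4, φ=7.0, ψ=6.9, ω=8.0.
Option 1 regrets: 1.8, 0.0, 0.0, 0.0 → max 1.8
Option 2 regrets: 0.2, 0.8, 6.2, 7.8 → max 7.8
Option 3 regrets: 5.8, 4.6, 1.2, 1.3 → max 5.8
Option 4 regrets: 0.0, 2.5, 4.9, 6.5 → max 6.5
Smallest max regret = 1.8 → Option 1.

maximax → Option 1; minimax regret → Option 1 (agree)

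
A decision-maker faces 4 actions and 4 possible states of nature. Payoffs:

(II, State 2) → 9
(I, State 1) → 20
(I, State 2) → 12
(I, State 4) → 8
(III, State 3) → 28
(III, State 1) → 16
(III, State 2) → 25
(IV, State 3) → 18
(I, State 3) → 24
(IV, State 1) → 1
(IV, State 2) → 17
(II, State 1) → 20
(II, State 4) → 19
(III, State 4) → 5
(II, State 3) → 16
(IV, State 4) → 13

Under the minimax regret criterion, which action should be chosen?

I

Column bests: State 1=20, State 2=25, State 3=28, State 4=19.
I regrets: 0, 13, 4, 11 → max 13
II regrets: 0, 16, 12, 0 → max 16
III regrets: 4, 0, 0, 14 → max 14
IV regrets: 19, 8, 10, 6 → max 19
Smallest max regret = 13 → I.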